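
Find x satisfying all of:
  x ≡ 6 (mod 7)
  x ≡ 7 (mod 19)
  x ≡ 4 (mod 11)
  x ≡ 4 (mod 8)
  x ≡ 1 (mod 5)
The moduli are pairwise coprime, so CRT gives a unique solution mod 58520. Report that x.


Product of moduli M = 7 · 19 · 11 · 8 · 5 = 58520.
Merge one congruence at a time:
  Start: x ≡ 6 (mod 7).
  Combine with x ≡ 7 (mod 19); new modulus lcm = 133.
    Write x = 6 + 7·t and substitute into x ≡ 7 (mod 19): 7·t ≡ 7 − 6 = 1 (mod 19).
    The inverse of 7 mod 19 is 11 (since 7·11 = 77 = 4·19 + 1), so t ≡ 11·1 = 11 ≡ 11 (mod 19).
    Then x = 6 + 7·11 = 83, valid modulo lcm(7, 19) = 133: x ≡ 83 (mod 133).
  Combine with x ≡ 4 (mod 11); new modulus lcm = 1463.
    Write x = 83 + 133·t and substitute into x ≡ 4 (mod 11): 133·t ≡ 4 − 83 = -79 (mod 11).
    Reduce coefficients mod 11: 1·t ≡ 9 (mod 11).
    So t ≡ 9 (mod 11).
    Then x = 83 + 133·9 = 1280, valid modulo lcm(133, 11) = 1463: x ≡ 1280 (mod 1463).
  Combine with x ≡ 4 (mod 8); new modulus lcm = 11704.
    Write x = 1280 + 1463·t and substitute into x ≡ 4 (mod 8): 1463·t ≡ 4 − 1280 = -1276 (mod 8).
    Reduce coefficients mod 8: 7·t ≡ 4 (mod 8).
    The inverse of 7 mod 8 is 7 (since 7·7 = 49 = 6·8 + 1), so t ≡ 7·4 = 28 ≡ 4 (mod 8).
    Then x = 1280 + 1463·4 = 7132, valid modulo lcm(1463, 8) = 11704: x ≡ 7132 (mod 11704).
  Combine with x ≡ 1 (mod 5); new modulus lcm = 58520.
    Write x = 7132 + 11704·t and substitute into x ≡ 1 (mod 5): 11704·t ≡ 1 − 7132 = -7131 (mod 5).
    Reduce coefficients mod 5: 4·t ≡ 4 (mod 5).
    The inverse of 4 mod 5 is 4 (since 4·4 = 16 = 3·5 + 1), so t ≡ 4·4 = 16 ≡ 1 (mod 5).
    Then x = 7132 + 11704·1 = 18836, valid modulo lcm(11704, 5) = 58520: x ≡ 18836 (mod 58520).
Verify against each original: 18836 mod 7 = 6, 18836 mod 19 = 7, 18836 mod 11 = 4, 18836 mod 8 = 4, 18836 mod 5 = 1.

x ≡ 18836 (mod 58520).


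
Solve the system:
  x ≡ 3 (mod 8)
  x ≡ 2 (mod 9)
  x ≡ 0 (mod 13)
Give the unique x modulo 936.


Moduli 8, 9, 13 are pairwise coprime; by CRT there is a unique solution modulo M = 8 · 9 · 13 = 936.
Solve pairwise, accumulating the modulus:
  Start with x ≡ 3 (mod 8).
  Combine with x ≡ 2 (mod 9): since gcd(8, 9) = 1, we get a unique residue mod 72.
    Write x = 3 + 8·t and substitute into x ≡ 2 (mod 9): 8·t ≡ 2 − 3 = -1 (mod 9).
    Reduce coefficients mod 9: 8·t ≡ 8 (mod 9).
    The inverse of 8 mod 9 is 8 (since 8·8 = 64 = 7·9 + 1), so t ≡ 8·8 = 64 ≡ 1 (mod 9).
    Then x = 3 + 8·1 = 11, valid modulo lcm(8, 9) = 72: x ≡ 11 (mod 72).
  Combine with x ≡ 0 (mod 13): since gcd(72, 13) = 1, we get a unique residue mod 936.
    Write x = 11 + 72·t and substitute into x ≡ 0 (mod 13): 72·t ≡ 0 − 11 = -11 (mod 13).
    Reduce coefficients mod 13: 7·t ≡ 2 (mod 13).
    The inverse of 7 mod 13 is 2 (since 7·2 = 14 = 1·13 + 1), so t ≡ 2·2 = 4 ≡ 4 (mod 13).
    Then x = 11 + 72·4 = 299, valid modulo lcm(72, 13) = 936: x ≡ 299 (mod 936).
Verify: 299 mod 8 = 3 ✓, 299 mod 9 = 2 ✓, 299 mod 13 = 0 ✓.

x ≡ 299 (mod 936).


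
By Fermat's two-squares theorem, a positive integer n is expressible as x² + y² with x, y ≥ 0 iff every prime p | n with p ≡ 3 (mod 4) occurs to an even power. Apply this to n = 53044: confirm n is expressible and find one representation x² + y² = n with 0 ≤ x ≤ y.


Step 1: Factor n = 53044 = 2^2 · 89 · 149.
Step 2: Check the mod-4 condition on each prime factor: 2 = 2 (special); 89 ≡ 1 (mod 4), exponent 1; 149 ≡ 1 (mod 4), exponent 1.
All primes ≡ 3 (mod 4) appear to even exponent (or don't appear), so by the two-squares theorem n IS expressible as a sum of two squares.
Step 3: Build a representation. Group n = k² · m with k = 2 and m = 89 · 149 = 13261 (a product of primes ≡ 1 (mod 4)); a representation of m scales to one of n via (k·x)² + (k·y)² = k²(x² + y²). Each prime p ≡ 1 (mod 4) is itself a sum of two squares; find a² by testing p − a² for a perfect square:
  89: 89 − 1² = 88, 89 − 2² = 85, 89 − 3² = 80, 89 − 4² = 73, 89 − 5² = 64 = 8² ⇒ 89 = 5² + 8².
  149: 149 − 1² = 148, 149 − 2² = 145, 149 − 3² = 140, 149 − 4² = 133, 149 − 5² = 124, 149 − 6² = 113, 149 − 7² = 100 = 10² ⇒ 149 = 7² + 10².
  Combine using the Brahmagupta–Fibonacci identity (a² + b²)(c² + d²) = (ac − bd)² + (ad + bc)² = (ac + bd)² + (ad − bc)²:
  89 · 149 = 13261: from (5² + 8²)(7² + 10²), take (5·7 − 8·10, 5·10 + 8·7) = (35 − 80, 50 + 56) = (-45, 106); dropping signs (only squares matter) gives (45, 106); check 45² + 106² = 2025 + 11236 = 13261 ✓.
  Scale by k = 2: (2·45, 2·106) = (90, 212).
Step 4: Order so x ≤ y and verify: 90² + 212² = 8100 + 44944 = 53044 = n. ✓

n = 53044 = 90² + 212² (one valid representation with x ≤ y).


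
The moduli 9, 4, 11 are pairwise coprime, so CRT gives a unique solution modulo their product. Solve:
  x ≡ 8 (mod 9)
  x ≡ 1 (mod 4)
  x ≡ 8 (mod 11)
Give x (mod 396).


Moduli 9, 4, 11 are pairwise coprime; by CRT there is a unique solution modulo M = 9 · 4 · 11 = 396.
Solve pairwise, accumulating the modulus:
  Start with x ≡ 8 (mod 9).
  Combine with x ≡ 1 (mod 4): since gcd(9, 4) = 1, we get a unique residue mod 36.
    Write x = 8 + 9·t and substitute into x ≡ 1 (mod 4): 9·t ≡ 1 − 8 = -7 (mod 4).
    Reduce coefficients mod 4: 1·t ≡ 1 (mod 4).
    So t ≡ 1 (mod 4).
    Then x = 8 + 9·1 = 17, valid modulo lcm(9, 4) = 36: x ≡ 17 (mod 36).
  Combine with x ≡ 8 (mod 11): since gcd(36, 11) = 1, we get a unique residue mod 396.
    Write x = 17 + 36·t and substitute into x ≡ 8 (mod 11): 36·t ≡ 8 − 17 = -9 (mod 11).
    Reduce coefficients mod 11: 3·t ≡ 2 (mod 11).
    The inverse of 3 mod 11 is 4 (since 3·4 = 12 = 1·11 + 1), so t ≡ 4·2 = 8 ≡ 8 (mod 11).
    Then x = 17 + 36·8 = 305, valid modulo lcm(36, 11) = 396: x ≡ 305 (mod 396).
Verify: 305 mod 9 = 8 ✓, 305 mod 4 = 1 ✓, 305 mod 11 = 8 ✓.

x ≡ 305 (mod 396).


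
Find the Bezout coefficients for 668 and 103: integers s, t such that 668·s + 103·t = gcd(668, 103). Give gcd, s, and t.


Euclidean algorithm on (668, 103) — divide until remainder is 0:
  668 = 6 · 103 + 50
  103 = 2 · 50 + 3
  50 = 16 · 3 + 2
  3 = 1 · 2 + 1
  2 = 2 · 1 + 0
gcd(668, 103) = 1.
Track Bezout coefficients alongside the remainders: start with r₀ = 668 = a·1 + b·0 (s = 1, t = 0) and r₁ = 103 = a·0 + b·1 (s = 0, t = 1); each new remainder r_{k+1} = r_{k-1} − q_k·r_k inherits s_{k+1} = s_{k-1} − q_k·s_k, t_{k+1} = t_{k-1} − q_k·t_k, so r_k = a·s_k + b·t_k at every step:
  q = 6: r = 50, s = 1 − 6·0 = 1, t = 0 − 6·1 = -6  (check: 668·1 + 103·(-6) = 50)
  q = 2: r = 3, s = 0 − 2·1 = -2, t = 1 − 2·(-6) = 13  (check: 668·(-2) + 103·13 = 3)
  q = 16: r = 2, s = 1 − 16·(-2) = 33, t = -6 − 16·13 = -214  (check: 668·33 + 103·(-214) = 2)
  q = 1: r = 1, s = -2 − 1·33 = -35, t = 13 − 1·(-214) = 227  (check: 668·(-35) + 103·227 = 1)
The row with r = 1 (the gcd) gives the Bezout coefficients s = -35, t = 227.
Result: 668 · (-35) + 103 · (227) = 1.

gcd(668, 103) = 1; s = -35, t = 227 (check: 668·(-35) + 103·227 = 1).


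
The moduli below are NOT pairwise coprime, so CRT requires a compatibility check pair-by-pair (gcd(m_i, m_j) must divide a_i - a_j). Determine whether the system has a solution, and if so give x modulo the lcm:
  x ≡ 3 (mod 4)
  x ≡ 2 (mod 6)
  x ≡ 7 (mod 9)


Moduli 4, 6, 9 are not pairwise coprime, so CRT works modulo lcm(m_i) when all pairwise compatibility conditions hold.
Pairwise compatibility: gcd(m_i, m_j) must divide a_i - a_j for every pair.
Merge one congruence at a time:
  Start: x ≡ 3 (mod 4).
  Combine with x ≡ 2 (mod 6): gcd(4, 6) = 2, and 2 - 3 = -1 is NOT divisible by 2.
    ⇒ system is inconsistent (no integer solution).

No solution (the system is inconsistent).


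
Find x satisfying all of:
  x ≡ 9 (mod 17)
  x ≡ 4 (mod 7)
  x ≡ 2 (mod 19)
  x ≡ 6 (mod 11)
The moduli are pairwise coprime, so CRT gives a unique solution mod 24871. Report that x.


Product of moduli M = 17 · 7 · 19 · 11 = 24871.
Merge one congruence at a time:
  Start: x ≡ 9 (mod 17).
  Combine with x ≡ 4 (mod 7); new modulus lcm = 119.
    Write x = 9 + 17·t and substitute into x ≡ 4 (mod 7): 17·t ≡ 4 − 9 = -5 (mod 7).
    Reduce coefficients mod 7: 3·t ≡ 2 (mod 7).
    The inverse of 3 mod 7 is 5 (since 3·5 = 15 = 2·7 + 1), so t ≡ 5·2 = 10 ≡ 3 (mod 7).
    Then x = 9 + 17·3 = 60, valid modulo lcm(17, 7) = 119: x ≡ 60 (mod 119).
  Combine with x ≡ 2 (mod 19); new modulus lcm = 2261.
    Write x = 60 + 119·t and substitute into x ≡ 2 (mod 19): 119·t ≡ 2 − 60 = -58 (mod 19).
    Reduce coefficients mod 19: 5·t ≡ 18 (mod 19).
    The inverse of 5 mod 19 is 4 (since 5·4 = 20 = 1·19 + 1), so t ≡ 4·18 = 72 ≡ 15 (mod 19).
    Then x = 60 + 119·15 = 1845, valid modulo lcm(119, 19) = 2261: x ≡ 1845 (mod 2261).
  Combine with x ≡ 6 (mod 11); new modulus lcm = 24871.
    Write x = 1845 + 2261·t and substitute into x ≡ 6 (mod 11): 2261·t ≡ 6 − 1845 = -1839 (mod 11).
    Reduce coefficients mod 11: 6·t ≡ 9 (mod 11).
    The inverse of 6 mod 11 is 2 (since 6·2 = 12 = 1·11 + 1), so t ≡ 2·9 = 18 ≡ 7 (mod 11).
    Then x = 1845 + 2261·7 = 17672, valid modulo lcm(2261, 11) = 24871: x ≡ 17672 (mod 24871).
Verify against each original: 17672 mod 17 = 9, 17672 mod 7 = 4, 17672 mod 19 = 2, 17672 mod 11 = 6.

x ≡ 17672 (mod 24871).


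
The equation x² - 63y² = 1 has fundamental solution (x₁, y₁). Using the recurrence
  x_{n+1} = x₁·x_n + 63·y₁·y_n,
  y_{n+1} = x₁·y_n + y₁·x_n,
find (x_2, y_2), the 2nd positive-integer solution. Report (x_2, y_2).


Step 1: Find the fundamental solution (x₁, y₁) of x² - 63y² = 1.
  Expand √63 as a continued fraction. a₀ = ⌊√63⌋ = 7; iterate m_{k+1} = d_k·a_k − m_k, d_{k+1} = (63 − m_{k+1}²)/d_k, a_{k+1} = ⌊(a₀ + m_{k+1})/d_{k+1}⌋ (starting m₀ = 0, d₀ = 1), with convergents p_k = a_k·p_{k-1} + p_{k-2}, q_k = a_k·q_{k-1} + q_{k-2} (p₋₁ = 1, q₋₁ = 0):
  k = 0: a₀ = 7; p₀/q₀ = 7/1; p₀² − 63·q₀² = 49 − 63 = -14.
  k = 1: m = 7, d = 14, a = ⌊(7 + 7)/14⌋ = 1; p/q = (1·7 + 1)/(1·1 + 0) = 8/1; p² − 63·q² = 64 − 63 = 1.
  The first convergent with p² − 63·q² = 1 gives the fundamental solution (x₁, y₁) = (8, 1).
Step 2: Apply the recurrence (x_{n+1}, y_{n+1}) = (x₁x_n + 63y₁y_n, x₁y_n + y₁x_n) repeatedly.
  From (x_1, y_1) = (8, 1): x_2 = 8·8 + 63·1·1 = 127; y_2 = 8·1 + 1·8 = 16.
Step 3: Verify x_2² - 63·y_2² = 16129 - 16128 = 1 (should be 1). ✓

(x_1, y_1) = (8, 1); (x_2, y_2) = (127, 16).


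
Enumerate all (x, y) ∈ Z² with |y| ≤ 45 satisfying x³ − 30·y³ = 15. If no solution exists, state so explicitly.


The equation is x³ - 30y³ = 15. For fixed y, x³ = 30·y³ + 15, so a solution requires the RHS to be a perfect cube.
Strategy: iterate y from -45 to 45, compute RHS = 30·y³ + 15, and check whether it is a (positive or negative) perfect cube.
Check small values of y:
  y = 0: RHS = 15 is not a perfect cube.
  y = 1: RHS = 45 is not a perfect cube.
  y = -1: RHS = -15 is not a perfect cube.
  y = 2: RHS = 255 is not a perfect cube.
  y = -2: RHS = -225 is not a perfect cube.
  y = 3: RHS = 825 is not a perfect cube.
  y = -3: RHS = -795 is not a perfect cube.
Continuing the search up to |y| = 45 finds no solutions either.
No (x, y) in the scanned range satisfies the equation.

No integer solutions with |y| ≤ 45.


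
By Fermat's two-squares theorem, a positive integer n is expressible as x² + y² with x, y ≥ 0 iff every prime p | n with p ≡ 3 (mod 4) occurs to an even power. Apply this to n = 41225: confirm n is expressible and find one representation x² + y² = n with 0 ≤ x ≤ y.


Step 1: Factor n = 41225 = 5^2 · 17 · 97.
Step 2: Check the mod-4 condition on each prime factor: 5 ≡ 1 (mod 4), exponent 2; 17 ≡ 1 (mod 4), exponent 1; 97 ≡ 1 (mod 4), exponent 1.
All primes ≡ 3 (mod 4) appear to even exponent (or don't appear), so by the two-squares theorem n IS expressible as a sum of two squares.
Step 3: Build a representation. Group n = k² · m with k = 5 and m = 17 · 97 = 1649 (a product of primes ≡ 1 (mod 4)); a representation of m scales to one of n via (k·x)² + (k·y)² = k²(x² + y²). Each prime p ≡ 1 (mod 4) is itself a sum of two squares; find a² by testing p − a² for a perfect square:
  17: 17 − 1² = 16 = 4² ⇒ 17 = 1² + 4².
  97: 97 − 1² = 96, 97 − 2² = 93, 97 − 3² = 88, 97 − 4² = 81 = 9² ⇒ 97 = 4² + 9².
  Combine using the Brahmagupta–Fibonacci identity (a² + b²)(c² + d²) = (ac − bd)² + (ad + bc)² = (ac + bd)² + (ad − bc)²:
  17 · 97 = 1649: from (1² + 4²)(4² + 9²), take (1·4 − 4·9, 1·9 + 4·4) = (4 − 36, 9 + 16) = (-32, 25); dropping signs (only squares matter) gives (32, 25); check 32² + 25² = 1024 + 625 = 1649 ✓.
  Scale by k = 5: (5·32, 5·25) = (160, 125).
Step 4: Order so x ≤ y and verify: 125² + 160² = 15625 + 25600 = 41225 = n. ✓

n = 41225 = 125² + 160² (one valid representation with x ≤ y).


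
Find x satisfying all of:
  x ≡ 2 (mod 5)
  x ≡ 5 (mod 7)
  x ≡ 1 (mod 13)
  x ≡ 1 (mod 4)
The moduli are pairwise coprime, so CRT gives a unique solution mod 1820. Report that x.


Product of moduli M = 5 · 7 · 13 · 4 = 1820.
Merge one congruence at a time:
  Start: x ≡ 2 (mod 5).
  Combine with x ≡ 5 (mod 7); new modulus lcm = 35.
    Write x = 2 + 5·t and substitute into x ≡ 5 (mod 7): 5·t ≡ 5 − 2 = 3 (mod 7).
    The inverse of 5 mod 7 is 3 (since 5·3 = 15 = 2·7 + 1), so t ≡ 3·3 = 9 ≡ 2 (mod 7).
    Then x = 2 + 5·2 = 12, valid modulo lcm(5, 7) = 35: x ≡ 12 (mod 35).
  Combine with x ≡ 1 (mod 13); new modulus lcm = 455.
    Write x = 12 + 35·t and substitute into x ≡ 1 (mod 13): 35·t ≡ 1 − 12 = -11 (mod 13).
    Reduce coefficients mod 13: 9·t ≡ 2 (mod 13).
    The inverse of 9 mod 13 is 3 (since 9·3 = 27 = 2·13 + 1), so t ≡ 3·2 = 6 ≡ 6 (mod 13).
    Then x = 12 + 35·6 = 222, valid modulo lcm(35, 13) = 455: x ≡ 222 (mod 455).
  Combine with x ≡ 1 (mod 4); new modulus lcm = 1820.
    Write x = 222 + 455·t and substitute into x ≡ 1 (mod 4): 455·t ≡ 1 − 222 = -221 (mod 4).
    Reduce coefficients mod 4: 3·t ≡ 3 (mod 4).
    The inverse of 3 mod 4 is 3 (since 3·3 = 9 = 2·4 + 1), so t ≡ 3·3 = 9 ≡ 1 (mod 4).
    Then x = 222 + 455·1 = 677, valid modulo lcm(455, 4) = 1820: x ≡ 677 (mod 1820).
Verify against each original: 677 mod 5 = 2, 677 mod 7 = 5, 677 mod 13 = 1, 677 mod 4 = 1.

x ≡ 677 (mod 1820).


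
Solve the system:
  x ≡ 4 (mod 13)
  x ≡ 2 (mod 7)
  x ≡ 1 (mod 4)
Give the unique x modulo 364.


Moduli 13, 7, 4 are pairwise coprime; by CRT there is a unique solution modulo M = 13 · 7 · 4 = 364.
Solve pairwise, accumulating the modulus:
  Start with x ≡ 4 (mod 13).
  Combine with x ≡ 2 (mod 7): since gcd(13, 7) = 1, we get a unique residue mod 91.
    Write x = 4 + 13·t and substitute into x ≡ 2 (mod 7): 13·t ≡ 2 − 4 = -2 (mod 7).
    Reduce coefficients mod 7: 6·t ≡ 5 (mod 7).
    The inverse of 6 mod 7 is 6 (since 6·6 = 36 = 5·7 + 1), so t ≡ 6·5 = 30 ≡ 2 (mod 7).
    Then x = 4 + 13·2 = 30, valid modulo lcm(13, 7) = 91: x ≡ 30 (mod 91).
  Combine with x ≡ 1 (mod 4): since gcd(91, 4) = 1, we get a unique residue mod 364.
    Write x = 30 + 91·t and substitute into x ≡ 1 (mod 4): 91·t ≡ 1 − 30 = -29 (mod 4).
    Reduce coefficients mod 4: 3·t ≡ 3 (mod 4).
    The inverse of 3 mod 4 is 3 (since 3·3 = 9 = 2·4 + 1), so t ≡ 3·3 = 9 ≡ 1 (mod 4).
    Then x = 30 + 91·1 = 121, valid modulo lcm(91, 4) = 364: x ≡ 121 (mod 364).
Verify: 121 mod 13 = 4 ✓, 121 mod 7 = 2 ✓, 121 mod 4 = 1 ✓.

x ≡ 121 (mod 364).


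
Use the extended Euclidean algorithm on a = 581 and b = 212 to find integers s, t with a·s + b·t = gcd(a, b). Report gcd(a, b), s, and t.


Euclidean algorithm on (581, 212) — divide until remainder is 0:
  581 = 2 · 212 + 157
  212 = 1 · 157 + 55
  157 = 2 · 55 + 47
  55 = 1 · 47 + 8
  47 = 5 · 8 + 7
  8 = 1 · 7 + 1
  7 = 7 · 1 + 0
gcd(581, 212) = 1.
Track Bezout coefficients alongside the remainders: start with r₀ = 581 = a·1 + b·0 (s = 1, t = 0) and r₁ = 212 = a·0 + b·1 (s = 0, t = 1); each new remainder r_{k+1} = r_{k-1} − q_k·r_k inherits s_{k+1} = s_{k-1} − q_k·s_k, t_{k+1} = t_{k-1} − q_k·t_k, so r_k = a·s_k + b·t_k at every step:
  q = 2: r = 157, s = 1 − 2·0 = 1, t = 0 − 2·1 = -2  (check: 581·1 + 212·(-2) = 157)
  q = 1: r = 55, s = 0 − 1·1 = -1, t = 1 − 1·(-2) = 3  (check: 581·(-1) + 212·3 = 55)
  q = 2: r = 47, s = 1 − 2·(-1) = 3, t = -2 − 2·3 = -8  (check: 581·3 + 212·(-8) = 47)
  q = 1: r = 8, s = -1 − 1·3 = -4, t = 3 − 1·(-8) = 11  (check: 581·(-4) + 212·11 = 8)
  q = 5: r = 7, s = 3 − 5·(-4) = 23, t = -8 − 5·11 = -63  (check: 581·23 + 212·(-63) = 7)
  q = 1: r = 1, s = -4 − 1·23 = -27, t = 11 − 1·(-63) = 74  (check: 581·(-27) + 212·74 = 1)
The row with r = 1 (the gcd) gives the Bezout coefficients s = -27, t = 74.
Result: 581 · (-27) + 212 · (74) = 1.

gcd(581, 212) = 1; s = -27, t = 74 (check: 581·(-27) + 212·74 = 1).


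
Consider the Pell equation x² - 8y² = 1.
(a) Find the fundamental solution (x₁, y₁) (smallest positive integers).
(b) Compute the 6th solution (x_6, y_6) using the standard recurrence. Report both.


Step 1: Find the fundamental solution (x₁, y₁) of x² - 8y² = 1.
  Expand √8 as a continued fraction. a₀ = ⌊√8⌋ = 2; iterate m_{k+1} = d_k·a_k − m_k, d_{k+1} = (8 − m_{k+1}²)/d_k, a_{k+1} = ⌊(a₀ + m_{k+1})/d_{k+1}⌋ (starting m₀ = 0, d₀ = 1), with convergents p_k = a_k·p_{k-1} + p_{k-2}, q_k = a_k·q_{k-1} + q_{k-2} (p₋₁ = 1, q₋₁ = 0):
  k = 0: a₀ = 2; p₀/q₀ = 2/1; p₀² − 8·q₀² = 4 − 8 = -4.
  k = 1: m = 2, d = 4, a = ⌊(2 + 2)/4⌋ = 1; p/q = (1·2 + 1)/(1·1 + 0) = 3/1; p² − 8·q² = 9 − 8 = 1.
  The first convergent with p² − 8·q² = 1 gives the fundamental solution (x₁, y₁) = (3, 1).
Step 2: Apply the recurrence (x_{n+1}, y_{n+1}) = (x₁x_n + 8y₁y_n, x₁y_n + y₁x_n) repeatedly.
  From (x_1, y_1) = (3, 1): x_2 = 3·3 + 8·1·1 = 17; y_2 = 3·1 + 1·3 = 6.
  From (x_2, y_2) = (17, 6): x_3 = 3·17 + 8·1·6 = 99; y_3 = 3·6 + 1·17 = 35.
  From (x_3, y_3) = (99, 35): x_4 = 3·99 + 8·1·35 = 577; y_4 = 3·35 + 1·99 = 204.
  From (x_4, y_4) = (577, 204): x_5 = 3·577 + 8·1·204 = 3363; y_5 = 3·204 + 1·577 = 1189.
  From (x_5, y_5) = (3363, 1189): x_6 = 3·3363 + 8·1·1189 = 19601; y_6 = 3·1189 + 1·3363 = 6930.
Step 3: Verify x_6² - 8·y_6² = 384199201 - 384199200 = 1 (should be 1). ✓

(x_1, y_1) = (3, 1); (x_6, y_6) = (19601, 6930).


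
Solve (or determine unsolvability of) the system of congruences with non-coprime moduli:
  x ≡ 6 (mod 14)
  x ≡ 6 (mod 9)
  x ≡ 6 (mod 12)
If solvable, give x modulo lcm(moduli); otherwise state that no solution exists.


Moduli 14, 9, 12 are not pairwise coprime, so CRT works modulo lcm(m_i) when all pairwise compatibility conditions hold.
Pairwise compatibility: gcd(m_i, m_j) must divide a_i - a_j for every pair.
Merge one congruence at a time:
  Start: x ≡ 6 (mod 14).
  Combine with x ≡ 6 (mod 9): gcd(14, 9) = 1; 6 - 6 = 0, which IS divisible by 1, so compatible.
    Write x = 6 + 14·t and substitute into x ≡ 6 (mod 9): 14·t ≡ 6 − 6 = 0 (mod 9).
    Reduce coefficients mod 9: 5·t ≡ 0 (mod 9).
    The inverse of 5 mod 9 is 2 (since 5·2 = 10 = 1·9 + 1), so t ≡ 2·0 = 0 ≡ 0 (mod 9).
    Then x = 6 + 14·0 = 6, valid modulo lcm(14, 9) = 126: x ≡ 6 (mod 126).
  Combine with x ≡ 6 (mod 12): gcd(126, 12) = 6; 6 - 6 = 0, which IS divisible by 6, so compatible.
    Write x = 6 + 126·t and substitute into x ≡ 6 (mod 12): 126·t ≡ 6 − 6 = 0 (mod 12).
    Divide the congruence (and modulus) by g = 6: 21·t ≡ 0 (mod 2).
    Reduce coefficients mod 2: 1·t ≡ 0 (mod 2).
    So t ≡ 0 (mod 2).
    Then x = 6 + 126·0 = 6, valid modulo lcm(126, 12) = 252: x ≡ 6 (mod 252).
Verify: 6 mod 14 = 6, 6 mod 9 = 6, 6 mod 12 = 6.

x ≡ 6 (mod 252).


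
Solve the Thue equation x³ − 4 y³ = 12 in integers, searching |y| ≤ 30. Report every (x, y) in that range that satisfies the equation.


The equation is x³ - 4y³ = 12. For fixed y, x³ = 4·y³ + 12, so a solution requires the RHS to be a perfect cube.
Strategy: iterate y from -30 to 30, compute RHS = 4·y³ + 12, and check whether it is a (positive or negative) perfect cube.
Check small values of y:
  y = 0: RHS = 12 is not a perfect cube.
  y = 1: RHS = 16 is not a perfect cube.
  y = -1: RHS = 8 = (2)³ ⇒ x = 2 works.
  y = 2: RHS = 44 is not a perfect cube.
  y = -2: RHS = -20 is not a perfect cube.
  y = 3: RHS = 120 is not a perfect cube.
  y = -3: RHS = -96 is not a perfect cube.
Continuing, at y = 5: RHS = 512 = (8)³ ⇒ x = 8 works.
Searching the remaining y in |y| ≤ 30 finds no further solutions.
Collected solutions: (2, -1), (8, 5).

Solutions (with |y| ≤ 30): (2, -1), (8, 5).


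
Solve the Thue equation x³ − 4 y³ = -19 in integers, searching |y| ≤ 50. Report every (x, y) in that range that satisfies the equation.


The equation is x³ - 4y³ = -19. For fixed y, x³ = 4·y³ − 19, so a solution requires the RHS to be a perfect cube.
Strategy: iterate y from -50 to 50, compute RHS = 4·y³ − 19, and check whether it is a (positive or negative) perfect cube.
Check small values of y:
  y = 0: RHS = -19 is not a perfect cube.
  y = 1: RHS = -15 is not a perfect cube.
  y = -1: RHS = -23 is not a perfect cube.
  y = 2: RHS = 13 is not a perfect cube.
  y = -2: RHS = -51 is not a perfect cube.
  y = 3: RHS = 89 is not a perfect cube.
  y = -3: RHS = -127 is not a perfect cube.
Continuing the search up to |y| = 50 finds no solutions either.
No (x, y) in the scanned range satisfies the equation.

No integer solutions with |y| ≤ 50.


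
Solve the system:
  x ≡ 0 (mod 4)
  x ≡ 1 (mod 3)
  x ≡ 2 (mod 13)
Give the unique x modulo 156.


Moduli 4, 3, 13 are pairwise coprime; by CRT there is a unique solution modulo M = 4 · 3 · 13 = 156.
Solve pairwise, accumulating the modulus:
  Start with x ≡ 0 (mod 4).
  Combine with x ≡ 1 (mod 3): since gcd(4, 3) = 1, we get a unique residue mod 12.
    Write x = 0 + 4·t and substitute into x ≡ 1 (mod 3): 4·t ≡ 1 − 0 = 1 (mod 3).
    Reduce coefficients mod 3: 1·t ≡ 1 (mod 3).
    So t ≡ 1 (mod 3).
    Then x = 0 + 4·1 = 4, valid modulo lcm(4, 3) = 12: x ≡ 4 (mod 12).
  Combine with x ≡ 2 (mod 13): since gcd(12, 13) = 1, we get a unique residue mod 156.
    Write x = 4 + 12·t and substitute into x ≡ 2 (mod 13): 12·t ≡ 2 − 4 = -2 (mod 13).
    Reduce coefficients mod 13: 12·t ≡ 11 (mod 13).
    The inverse of 12 mod 13 is 12 (since 12·12 = 144 = 11·13 + 1), so t ≡ 12·11 = 132 ≡ 2 (mod 13).
    Then x = 4 + 12·2 = 28, valid modulo lcm(12, 13) = 156: x ≡ 28 (mod 156).
Verify: 28 mod 4 = 0 ✓, 28 mod 3 = 1 ✓, 28 mod 13 = 2 ✓.

x ≡ 28 (mod 156).


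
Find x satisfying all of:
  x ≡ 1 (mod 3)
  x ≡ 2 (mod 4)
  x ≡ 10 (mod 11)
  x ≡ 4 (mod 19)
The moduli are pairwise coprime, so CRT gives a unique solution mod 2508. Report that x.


Product of moduli M = 3 · 4 · 11 · 19 = 2508.
Merge one congruence at a time:
  Start: x ≡ 1 (mod 3).
  Combine with x ≡ 2 (mod 4); new modulus lcm = 12.
    Write x = 1 + 3·t and substitute into x ≡ 2 (mod 4): 3·t ≡ 2 − 1 = 1 (mod 4).
    The inverse of 3 mod 4 is 3 (since 3·3 = 9 = 2·4 + 1), so t ≡ 3·1 = 3 ≡ 3 (mod 4).
    Then x = 1 + 3·3 = 10, valid modulo lcm(3, 4) = 12: x ≡ 10 (mod 12).
  Combine with x ≡ 10 (mod 11); new modulus lcm = 132.
    Write x = 10 + 12·t and substitute into x ≡ 10 (mod 11): 12·t ≡ 10 − 10 = 0 (mod 11).
    Reduce coefficients mod 11: 1·t ≡ 0 (mod 11).
    So t ≡ 0 (mod 11).
    Then x = 10 + 12·0 = 10, valid modulo lcm(12, 11) = 132: x ≡ 10 (mod 132).
  Combine with x ≡ 4 (mod 19); new modulus lcm = 2508.
    Write x = 10 + 132·t and substitute into x ≡ 4 (mod 19): 132·t ≡ 4 − 10 = -6 (mod 19).
    Reduce coefficients mod 19: 18·t ≡ 13 (mod 19).
    The inverse of 18 mod 19 is 18 (since 18·18 = 324 = 17·19 + 1), so t ≡ 18·13 = 234 ≡ 6 (mod 19).
    Then x = 10 + 132·6 = 802, valid modulo lcm(132, 19) = 2508: x ≡ 802 (mod 2508).
Verify against each original: 802 mod 3 = 1, 802 mod 4 = 2, 802 mod 11 = 10, 802 mod 19 = 4.

x ≡ 802 (mod 2508).


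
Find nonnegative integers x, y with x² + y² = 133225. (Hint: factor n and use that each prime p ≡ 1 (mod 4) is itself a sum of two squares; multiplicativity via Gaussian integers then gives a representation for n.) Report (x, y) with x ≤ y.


Step 1: Factor n = 133225 = 5^2 · 73^2.
Step 2: Check the mod-4 condition on each prime factor: 5 ≡ 1 (mod 4), exponent 2; 73 ≡ 1 (mod 4), exponent 2.
All primes ≡ 3 (mod 4) appear to even exponent (or don't appear), so by the two-squares theorem n IS expressible as a sum of two squares.
Step 3: Build a representation. Group n = k² · m with k = 5 and m = 73 · 73 = 5329 (a product of primes ≡ 1 (mod 4)); a representation of m scales to one of n via (k·x)² + (k·y)² = k²(x² + y²). Each prime p ≡ 1 (mod 4) is itself a sum of two squares; find a² by testing p − a² for a perfect square:
  73: 73 − 1² = 72, 73 − 2² = 69, 73 − 3² = 64 = 8² ⇒ 73 = 3² + 8².
  Combine using the Brahmagupta–Fibonacci identity (a² + b²)(c² + d²) = (ac − bd)² + (ad + bc)² = (ac + bd)² + (ad − bc)²:
  73 · 73 = 5329: from (3² + 8²)(3² + 8²), take (3·3 − 8·8, 3·8 + 8·3) = (9 − 64, 24 + 24) = (-55, 48); dropping signs (only squares matter) gives (55, 48); check 55² + 48² = 3025 + 2304 = 5329 ✓.
  Scale by k = 5: (5·55, 5·48) = (275, 240).
Step 4: Order so x ≤ y and verify: 240² + 275² = 57600 + 75625 = 133225 = n. ✓

n = 133225 = 240² + 275² (one valid representation with x ≤ y).


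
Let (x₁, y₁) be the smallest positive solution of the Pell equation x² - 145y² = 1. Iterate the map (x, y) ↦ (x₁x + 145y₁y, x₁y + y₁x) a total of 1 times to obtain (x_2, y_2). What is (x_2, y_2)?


Step 1: Find the fundamental solution (x₁, y₁) of x² - 145y² = 1.
  Expand √145 as a continued fraction. a₀ = ⌊√145⌋ = 12; iterate m_{k+1} = d_k·a_k − m_k, d_{k+1} = (145 − m_{k+1}²)/d_k, a_{k+1} = ⌊(a₀ + m_{k+1})/d_{k+1}⌋ (starting m₀ = 0, d₀ = 1), with convergents p_k = a_k·p_{k-1} + p_{k-2}, q_k = a_k·q_{k-1} + q_{k-2} (p₋₁ = 1, q₋₁ = 0):
  k = 0: a₀ = 12; p₀/q₀ = 12/1; p₀² − 145·q₀² = 144 − 145 = -1.
  k = 1: m = 12, d = 1, a = ⌊(12 + 12)/1⌋ = 24; p/q = (24·12 + 1)/(24·1 + 0) = 289/24; p² − 145·q² = 83521 − 83520 = 1.
  The first convergent with p² − 145·q² = 1 gives the fundamental solution (x₁, y₁) = (289, 24).
Step 2: Apply the recurrence (x_{n+1}, y_{n+1}) = (x₁x_n + 145y₁y_n, x₁y_n + y₁x_n) repeatedly.
  From (x_1, y_1) = (289, 24): x_2 = 289·289 + 145·24·24 = 167041; y_2 = 289·24 + 24·289 = 13872.
Step 3: Verify x_2² - 145·y_2² = 27902695681 - 27902695680 = 1 (should be 1). ✓

(x_1, y_1) = (289, 24); (x_2, y_2) = (167041, 13872).


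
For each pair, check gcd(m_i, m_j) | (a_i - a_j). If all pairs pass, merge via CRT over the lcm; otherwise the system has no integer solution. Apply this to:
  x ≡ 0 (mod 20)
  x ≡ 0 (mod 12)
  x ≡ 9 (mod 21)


Moduli 20, 12, 21 are not pairwise coprime, so CRT works modulo lcm(m_i) when all pairwise compatibility conditions hold.
Pairwise compatibility: gcd(m_i, m_j) must divide a_i - a_j for every pair.
Merge one congruence at a time:
  Start: x ≡ 0 (mod 20).
  Combine with x ≡ 0 (mod 12): gcd(20, 12) = 4; 0 - 0 = 0, which IS divisible by 4, so compatible.
    Write x = 0 + 20·t and substitute into x ≡ 0 (mod 12): 20·t ≡ 0 − 0 = 0 (mod 12).
    Divide the congruence (and modulus) by g = 4: 5·t ≡ 0 (mod 3).
    Reduce coefficients mod 3: 2·t ≡ 0 (mod 3).
    The inverse of 2 mod 3 is 2 (since 2·2 = 4 = 1·3 + 1), so t ≡ 2·0 = 0 ≡ 0 (mod 3).
    Then x = 0 + 20·0 = 0, valid modulo lcm(20, 12) = 60: x ≡ 0 (mod 60).
  Combine with x ≡ 9 (mod 21): gcd(60, 21) = 3; 9 - 0 = 9, which IS divisible by 3, so compatible.
    Write x = 0 + 60·t and substitute into x ≡ 9 (mod 21): 60·t ≡ 9 − 0 = 9 (mod 21).
    Divide the congruence (and modulus) by g = 3: 20·t ≡ 3 (mod 7).
    Reduce coefficients mod 7: 6·t ≡ 3 (mod 7).
    The inverse of 6 mod 7 is 6 (since 6·6 = 36 = 5·7 + 1), so t ≡ 6·3 = 18 ≡ 4 (mod 7).
    Then x = 0 + 60·4 = 240, valid modulo lcm(60, 21) = 420: x ≡ 240 (mod 420).
Verify: 240 mod 20 = 0, 240 mod 12 = 0, 240 mod 21 = 9.

x ≡ 240 (mod 420).


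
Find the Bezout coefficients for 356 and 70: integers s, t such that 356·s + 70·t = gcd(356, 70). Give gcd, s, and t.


Euclidean algorithm on (356, 70) — divide until remainder is 0:
  356 = 5 · 70 + 6
  70 = 11 · 6 + 4
  6 = 1 · 4 + 2
  4 = 2 · 2 + 0
gcd(356, 70) = 2.
Track Bezout coefficients alongside the remainders: start with r₀ = 356 = a·1 + b·0 (s = 1, t = 0) and r₁ = 70 = a·0 + b·1 (s = 0, t = 1); each new remainder r_{k+1} = r_{k-1} − q_k·r_k inherits s_{k+1} = s_{k-1} − q_k·s_k, t_{k+1} = t_{k-1} − q_k·t_k, so r_k = a·s_k + b·t_k at every step:
  q = 5: r = 6, s = 1 − 5·0 = 1, t = 0 − 5·1 = -5  (check: 356·1 + 70·(-5) = 6)
  q = 11: r = 4, s = 0 − 11·1 = -11, t = 1 − 11·(-5) = 56  (check: 356·(-11) + 70·56 = 4)
  q = 1: r = 2, s = 1 − 1·(-11) = 12, t = -5 − 1·56 = -61  (check: 356·12 + 70·(-61) = 2)
The row with r = 2 (the gcd) gives the Bezout coefficients s = 12, t = -61.
Result: 356 · (12) + 70 · (-61) = 2.

gcd(356, 70) = 2; s = 12, t = -61 (check: 356·12 + 70·(-61) = 2).


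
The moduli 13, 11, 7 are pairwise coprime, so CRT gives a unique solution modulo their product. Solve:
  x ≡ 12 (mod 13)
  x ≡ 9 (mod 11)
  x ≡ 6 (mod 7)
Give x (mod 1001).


Moduli 13, 11, 7 are pairwise coprime; by CRT there is a unique solution modulo M = 13 · 11 · 7 = 1001.
Solve pairwise, accumulating the modulus:
  Start with x ≡ 12 (mod 13).
  Combine with x ≡ 9 (mod 11): since gcd(13, 11) = 1, we get a unique residue mod 143.
    Write x = 12 + 13·t and substitute into x ≡ 9 (mod 11): 13·t ≡ 9 − 12 = -3 (mod 11).
    Reduce coefficients mod 11: 2·t ≡ 8 (mod 11).
    The inverse of 2 mod 11 is 6 (since 2·6 = 12 = 1·11 + 1), so t ≡ 6·8 = 48 ≡ 4 (mod 11).
    Then x = 12 + 13·4 = 64, valid modulo lcm(13, 11) = 143: x ≡ 64 (mod 143).
  Combine with x ≡ 6 (mod 7): since gcd(143, 7) = 1, we get a unique residue mod 1001.
    Write x = 64 + 143·t and substitute into x ≡ 6 (mod 7): 143·t ≡ 6 − 64 = -58 (mod 7).
    Reduce coefficients mod 7: 3·t ≡ 5 (mod 7).
    The inverse of 3 mod 7 is 5 (since 3·5 = 15 = 2·7 + 1), so t ≡ 5·5 = 25 ≡ 4 (mod 7).
    Then x = 64 + 143·4 = 636, valid modulo lcm(143, 7) = 1001: x ≡ 636 (mod 1001).
Verify: 636 mod 13 = 12 ✓, 636 mod 11 = 9 ✓, 636 mod 7 = 6 ✓.

x ≡ 636 (mod 1001).


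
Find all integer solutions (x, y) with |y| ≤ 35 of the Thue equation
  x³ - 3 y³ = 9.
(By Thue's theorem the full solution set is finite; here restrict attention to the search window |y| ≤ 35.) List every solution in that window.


The equation is x³ - 3y³ = 9. For fixed y, x³ = 3·y³ + 9, so a solution requires the RHS to be a perfect cube.
Strategy: iterate y from -35 to 35, compute RHS = 3·y³ + 9, and check whether it is a (positive or negative) perfect cube.
Check small values of y:
  y = 0: RHS = 9 is not a perfect cube.
  y = 1: RHS = 12 is not a perfect cube.
  y = -1: RHS = 6 is not a perfect cube.
  y = 2: RHS = 33 is not a perfect cube.
  y = -2: RHS = -15 is not a perfect cube.
  y = 3: RHS = 90 is not a perfect cube.
  y = -3: RHS = -72 is not a perfect cube.
Continuing the search up to |y| = 35 finds no solutions either.
No (x, y) in the scanned range satisfies the equation.

No integer solutions with |y| ≤ 35.


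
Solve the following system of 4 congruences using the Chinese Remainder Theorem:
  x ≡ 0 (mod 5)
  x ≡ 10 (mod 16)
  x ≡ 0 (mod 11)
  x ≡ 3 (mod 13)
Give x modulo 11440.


Product of moduli M = 5 · 16 · 11 · 13 = 11440.
Merge one congruence at a time:
  Start: x ≡ 0 (mod 5).
  Combine with x ≡ 10 (mod 16); new modulus lcm = 80.
    Write x = 0 + 5·t and substitute into x ≡ 10 (mod 16): 5·t ≡ 10 − 0 = 10 (mod 16).
    The inverse of 5 mod 16 is 13 (since 5·13 = 65 = 4·16 + 1), so t ≡ 13·10 = 130 ≡ 2 (mod 16).
    Then x = 0 + 5·2 = 10, valid modulo lcm(5, 16) = 80: x ≡ 10 (mod 80).
  Combine with x ≡ 0 (mod 11); new modulus lcm = 880.
    Write x = 10 + 80·t and substitute into x ≡ 0 (mod 11): 80·t ≡ 0 − 10 = -10 (mod 11).
    Reduce coefficients mod 11: 3·t ≡ 1 (mod 11).
    The inverse of 3 mod 11 is 4 (since 3·4 = 12 = 1·11 + 1), so t ≡ 4·1 = 4 ≡ 4 (mod 11).
    Then x = 10 + 80·4 = 330, valid modulo lcm(80, 11) = 880: x ≡ 330 (mod 880).
  Combine with x ≡ 3 (mod 13); new modulus lcm = 11440.
    Write x = 330 + 880·t and substitute into x ≡ 3 (mod 13): 880·t ≡ 3 − 330 = -327 (mod 13).
    Reduce coefficients mod 13: 9·t ≡ 11 (mod 13).
    The inverse of 9 mod 13 is 3 (since 9·3 = 27 = 2·13 + 1), so t ≡ 3·11 = 33 ≡ 7 (mod 13).
    Then x = 330 + 880·7 = 6490, valid modulo lcm(880, 13) = 11440: x ≡ 6490 (mod 11440).
Verify against each original: 6490 mod 5 = 0, 6490 mod 16 = 10, 6490 mod 11 = 0, 6490 mod 13 = 3.

x ≡ 6490 (mod 11440).


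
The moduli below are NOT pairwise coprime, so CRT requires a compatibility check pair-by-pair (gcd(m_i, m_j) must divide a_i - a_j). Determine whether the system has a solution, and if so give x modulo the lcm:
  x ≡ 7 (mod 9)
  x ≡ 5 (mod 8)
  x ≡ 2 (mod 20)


Moduli 9, 8, 20 are not pairwise coprime, so CRT works modulo lcm(m_i) when all pairwise compatibility conditions hold.
Pairwise compatibility: gcd(m_i, m_j) must divide a_i - a_j for every pair.
Merge one congruence at a time:
  Start: x ≡ 7 (mod 9).
  Combine with x ≡ 5 (mod 8): gcd(9, 8) = 1; 5 - 7 = -2, which IS divisible by 1, so compatible.
    Write x = 7 + 9·t and substitute into x ≡ 5 (mod 8): 9·t ≡ 5 − 7 = -2 (mod 8).
    Reduce coefficients mod 8: 1·t ≡ 6 (mod 8).
    So t ≡ 6 (mod 8).
    Then x = 7 + 9·6 = 61, valid modulo lcm(9, 8) = 72: x ≡ 61 (mod 72).
  Combine with x ≡ 2 (mod 20): gcd(72, 20) = 4, and 2 - 61 = -59 is NOT divisible by 4.
    ⇒ system is inconsistent (no integer solution).

No solution (the system is inconsistent).


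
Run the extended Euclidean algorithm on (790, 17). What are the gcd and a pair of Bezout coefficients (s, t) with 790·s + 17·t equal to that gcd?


Euclidean algorithm on (790, 17) — divide until remainder is 0:
  790 = 46 · 17 + 8
  17 = 2 · 8 + 1
  8 = 8 · 1 + 0
gcd(790, 17) = 1.
Track Bezout coefficients alongside the remainders: start with r₀ = 790 = a·1 + b·0 (s = 1, t = 0) and r₁ = 17 = a·0 + b·1 (s = 0, t = 1); each new remainder r_{k+1} = r_{k-1} − q_k·r_k inherits s_{k+1} = s_{k-1} − q_k·s_k, t_{k+1} = t_{k-1} − q_k·t_k, so r_k = a·s_k + b·t_k at every step:
  q = 46: r = 8, s = 1 − 46·0 = 1, t = 0 − 46·1 = -46  (check: 790·1 + 17·(-46) = 8)
  q = 2: r = 1, s = 0 − 2·1 = -2, t = 1 − 2·(-46) = 93  (check: 790·(-2) + 17·93 = 1)
The row with r = 1 (the gcd) gives the Bezout coefficients s = -2, t = 93.
Result: 790 · (-2) + 17 · (93) = 1.

gcd(790, 17) = 1; s = -2, t = 93 (check: 790·(-2) + 17·93 = 1).


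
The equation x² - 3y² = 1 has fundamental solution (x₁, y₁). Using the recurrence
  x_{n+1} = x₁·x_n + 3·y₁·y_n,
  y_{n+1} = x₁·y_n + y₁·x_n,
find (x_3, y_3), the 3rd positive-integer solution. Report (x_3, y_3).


Step 1: Find the fundamental solution (x₁, y₁) of x² - 3y² = 1.
  Expand √3 as a continued fraction. a₀ = ⌊√3⌋ = 1; iterate m_{k+1} = d_k·a_k − m_k, d_{k+1} = (3 − m_{k+1}²)/d_k, a_{k+1} = ⌊(a₀ + m_{k+1})/d_{k+1}⌋ (starting m₀ = 0, d₀ = 1), with convergents p_k = a_k·p_{k-1} + p_{k-2}, q_k = a_k·q_{k-1} + q_{k-2} (p₋₁ = 1, q₋₁ = 0):
  k = 0: a₀ = 1; p₀/q₀ = 1/1; p₀² − 3·q₀² = 1 − 3 = -2.
  k = 1: m = 1, d = 2, a = ⌊(1 + 1)/2⌋ = 1; p/q = (1·1 + 1)/(1·1 + 0) = 2/1; p² − 3·q² = 4 − 3 = 1.
  The first convergent with p² − 3·q² = 1 gives the fundamental solution (x₁, y₁) = (2, 1).
Step 2: Apply the recurrence (x_{n+1}, y_{n+1}) = (x₁x_n + 3y₁y_n, x₁y_n + y₁x_n) repeatedly.
  From (x_1, y_1) = (2, 1): x_2 = 2·2 + 3·1·1 = 7; y_2 = 2·1 + 1·2 = 4.
  From (x_2, y_2) = (7, 4): x_3 = 2·7 + 3·1·4 = 26; y_3 = 2·4 + 1·7 = 15.
Step 3: Verify x_3² - 3·y_3² = 676 - 675 = 1 (should be 1). ✓

(x_1, y_1) = (2, 1); (x_3, y_3) = (26, 15).


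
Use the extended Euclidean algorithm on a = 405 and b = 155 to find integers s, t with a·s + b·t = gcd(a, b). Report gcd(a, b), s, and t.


Euclidean algorithm on (405, 155) — divide until remainder is 0:
  405 = 2 · 155 + 95
  155 = 1 · 95 + 60
  95 = 1 · 60 + 35
  60 = 1 · 35 + 25
  35 = 1 · 25 + 10
  25 = 2 · 10 + 5
  10 = 2 · 5 + 0
gcd(405, 155) = 5.
Track Bezout coefficients alongside the remainders: start with r₀ = 405 = a·1 + b·0 (s = 1, t = 0) and r₁ = 155 = a·0 + b·1 (s = 0, t = 1); each new remainder r_{k+1} = r_{k-1} − q_k·r_k inherits s_{k+1} = s_{k-1} − q_k·s_k, t_{k+1} = t_{k-1} − q_k·t_k, so r_k = a·s_k + b·t_k at every step:
  q = 2: r = 95, s = 1 − 2·0 = 1, t = 0 − 2·1 = -2  (check: 405·1 + 155·(-2) = 95)
  q = 1: r = 60, s = 0 − 1·1 = -1, t = 1 − 1·(-2) = 3  (check: 405·(-1) + 155·3 = 60)
  q = 1: r = 35, s = 1 − 1·(-1) = 2, t = -2 − 1·3 = -5  (check: 405·2 + 155·(-5) = 35)
  q = 1: r = 25, s = -1 − 1·2 = -3, t = 3 − 1·(-5) = 8  (check: 405·(-3) + 155·8 = 25)
  q = 1: r = 10, s = 2 − 1·(-3) = 5, t = -5 − 1·8 = -13  (check: 405·5 + 155·(-13) = 10)
  q = 2: r = 5, s = -3 − 2·5 = -13, t = 8 − 2·(-13) = 34  (check: 405·(-13) + 155·34 = 5)
The row with r = 5 (the gcd) gives the Bezout coefficients s = -13, t = 34.
Result: 405 · (-13) + 155 · (34) = 5.

gcd(405, 155) = 5; s = -13, t = 34 (check: 405·(-13) + 155·34 = 5).


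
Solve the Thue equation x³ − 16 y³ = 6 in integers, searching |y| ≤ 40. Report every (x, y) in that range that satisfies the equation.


The equation is x³ - 16y³ = 6. For fixed y, x³ = 16·y³ + 6, so a solution requires the RHS to be a perfect cube.
Strategy: iterate y from -40 to 40, compute RHS = 16·y³ + 6, and check whether it is a (positive or negative) perfect cube.
Check small values of y:
  y = 0: RHS = 6 is not a perfect cube.
  y = 1: RHS = 22 is not a perfect cube.
  y = -1: RHS = -10 is not a perfect cube.
  y = 2: RHS = 134 is not a perfect cube.
  y = -2: RHS = -122 is not a perfect cube.
  y = 3: RHS = 438 is not a perfect cube.
  y = -3: RHS = -426 is not a perfect cube.
Continuing the search up to |y| = 40 finds no solutions either.
No (x, y) in the scanned range satisfies the equation.

No integer solutions with |y| ≤ 40.


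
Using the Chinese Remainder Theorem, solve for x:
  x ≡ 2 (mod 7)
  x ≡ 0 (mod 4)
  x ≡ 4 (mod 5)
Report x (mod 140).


Moduli 7, 4, 5 are pairwise coprime; by CRT there is a unique solution modulo M = 7 · 4 · 5 = 140.
Solve pairwise, accumulating the modulus:
  Start with x ≡ 2 (mod 7).
  Combine with x ≡ 0 (mod 4): since gcd(7, 4) = 1, we get a unique residue mod 28.
    Write x = 2 + 7·t and substitute into x ≡ 0 (mod 4): 7·t ≡ 0 − 2 = -2 (mod 4).
    Reduce coefficients mod 4: 3·t ≡ 2 (mod 4).
    The inverse of 3 mod 4 is 3 (since 3·3 = 9 = 2·4 + 1), so t ≡ 3·2 = 6 ≡ 2 (mod 4).
    Then x = 2 + 7·2 = 16, valid modulo lcm(7, 4) = 28: x ≡ 16 (mod 28).
  Combine with x ≡ 4 (mod 5): since gcd(28, 5) = 1, we get a unique residue mod 140.
    Write x = 16 + 28·t and substitute into x ≡ 4 (mod 5): 28·t ≡ 4 − 16 = -12 (mod 5).
    Reduce coefficients mod 5: 3·t ≡ 3 (mod 5).
    The inverse of 3 mod 5 is 2 (since 3·2 = 6 = 1·5 + 1), so t ≡ 2·3 = 6 ≡ 1 (mod 5).
    Then x = 16 + 28·1 = 44, valid modulo lcm(28, 5) = 140: x ≡ 44 (mod 140).
Verify: 44 mod 7 = 2 ✓, 44 mod 4 = 0 ✓, 44 mod 5 = 4 ✓.

x ≡ 44 (mod 140).
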